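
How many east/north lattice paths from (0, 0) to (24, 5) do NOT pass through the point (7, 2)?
Number of paths = 77715

Total paths from (0, 0) to (24, 5): C(29, 24) = 118755. Paths through (7, 2): (paths (0, 0) → (7, 2)) × (paths (7, 2) → (24, 5)) = C(9, 7) · C(20, 17) = 36 · 1140 = 41040. Avoidance count = 118755 − 41040 = 77715.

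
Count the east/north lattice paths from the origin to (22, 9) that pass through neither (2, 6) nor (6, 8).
Number of paths = 20066576

Inclusion–exclusion. Total paths: C(31, 22) = 20160075. Through P₁: C(8, 2)·C(23, 20) = 49588. Through P₂: C(14, 6)·C(17, 16) = 51051. Since P₁ is strictly southwest of P₂, a monotone path through both must visit P₁ then P₂; paths through both = C(8, 2)·C(6, 4)·C(17, 16) = 7140. Avoid both = 20160075 − 49588 − 51051 + 7140 = 20066576.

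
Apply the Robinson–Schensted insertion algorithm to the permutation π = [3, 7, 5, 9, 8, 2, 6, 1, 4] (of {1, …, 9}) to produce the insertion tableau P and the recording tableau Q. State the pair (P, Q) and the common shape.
P = [1, 4, 6] / [2, 5] / [3, 8] / [7, 9];  Q = [1, 2, 4] / [3, 5] / [6, 7] / [8, 9];  common shape = (3, 2, 2, 2)

Row-insert the values π_1, π_2, … into P one at a time, bumping the leftmost entry strictly greater than the inserted value down to the next row. The recording tableau Q records, in position (i, j), the step at which that cell was added to P.
  Insert 3 (step 1): P = [3];  Q = [1]
  Insert 7 (step 2): P = [3, 7];  Q = [1, 2]
  Insert 5 (step 3): P = [3, 5] / [7];  Q = [1, 2] / [3]
  Insert 9 (step 4): P = [3, 5, 9] / [7];  Q = [1, 2, 4] / [3]
  Insert 8 (step 5): P = [3, 5, 8] / [7, 9];  Q = [1, 2, 4] / [3, 5]
  Insert 2 (step 6): P = [2, 5, 8] / [3, 9] / [7];  Q = [1, 2, 4] / [3, 5] / [6]
  Insert 6 (step 7): P = [2, 5, 6] / [3, 8] / [7, 9];  Q = [1, 2, 4] / [3, 5] / [6, 7]
  Insert 1 (step 8): P = [1, 5, 6] / [2, 8] / [3, 9] / [7];  Q = [1, 2, 4] / [3, 5] / [6, 7] / [8]
  Insert 4 (step 9): P = [1, 4, 6] / [2, 5] / [3, 8] / [7, 9];  Q = [1, 2, 4] / [3, 5] / [6, 7] / [8, 9]
Final shape: (3, 2, 2, 2).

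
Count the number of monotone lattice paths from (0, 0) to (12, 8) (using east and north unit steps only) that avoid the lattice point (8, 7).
Number of paths = 93795

Total paths from (0, 0) to (12, 8): C(20, 12) = 125970. Paths through (8, 7): (paths (0, 0) → (8, 7)) × (paths (8, 7) → (12, 8)) = C(15, 8) · C(5, 4) = 6435 · 5 = 32175. Avoidance count = 125970 − 32175 = 93795.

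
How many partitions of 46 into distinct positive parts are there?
q(46) = 2304

A partition into distinct parts is a strictly decreasing sequence summing to n. The recurrence d(n, m) = d(n, m−1) + d(n−m, m−1) (use part m at most once) with q(n) = d(n, n) gives q(46) = 2304. (Euler's theorem: # distinct-part partitions = # odd-part partitions.)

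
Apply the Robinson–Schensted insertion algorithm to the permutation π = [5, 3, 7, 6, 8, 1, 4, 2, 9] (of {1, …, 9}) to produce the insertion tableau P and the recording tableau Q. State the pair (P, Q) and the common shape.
P = [1, 2, 8, 9] / [3, 4] / [5, 6] / [7];  Q = [1, 3, 5, 9] / [2, 4] / [6, 7] / [8];  common shape = (4, 2, 2, 1)

Row-insert the values π_1, π_2, … into P one at a time, bumping the leftmost entry strictly greater than the inserted value down to the next row. The recording tableau Q records, in position (i, j), the step at which that cell was added to P.
  Insert 5 (step 1): P = [5];  Q = [1]
  Insert 3 (step 2): P = [3] / [5];  Q = [1] / [2]
  Insert 7 (step 3): P = [3, 7] / [5];  Q = [1, 3] / [2]
  Insert 6 (step 4): P = [3, 6] / [5, 7];  Q = [1, 3] / [2, 4]
  Insert 8 (step 5): P = [3, 6, 8] / [5, 7];  Q = [1, 3, 5] / [2, 4]
  Insert 1 (step 6): P = [1, 6, 8] / [3, 7] / [5];  Q = [1, 3, 5] / [2, 4] / [6]
  Insert 4 (step 7): P = [1, 4, 8] / [3, 6] / [5, 7];  Q = [1, 3, 5] / [2, 4] / [6, 7]
  Insert 2 (step 8): P = [1, 2, 8] / [3, 4] / [5, 6] / [7];  Q = [1, 3, 5] / [2, 4] / [6, 7] / [8]
  Insert 9 (step 9): P = [1, 2, 8, 9] / [3, 4] / [5, 6] / [7];  Q = [1, 3, 5, 9] / [2, 4] / [6, 7] / [8]
Final shape: (4, 2, 2, 1).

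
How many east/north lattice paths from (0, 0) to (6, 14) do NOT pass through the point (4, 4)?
Number of paths = 34140

Total paths from (0, 0) to (6, 14): C(20, 6) = 38760. Paths through (4, 4): (paths (0, 0) → (4, 4)) × (paths (4, 4) → (6, 14)) = C(8, 4) · C(12, 2) = 70 · 66 = 4620. Avoidance count = 38760 − 4620 = 34140.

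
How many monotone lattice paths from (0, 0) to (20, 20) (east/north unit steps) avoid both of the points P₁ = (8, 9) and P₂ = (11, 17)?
Number of paths = 101135646040

Inclusion–exclusion. Total paths: C(40, 20) = 137846528820. Through P₁: C(17, 8)·C(23, 12) = 32869016180. Through P₂: C(28, 11)·C(12, 9) = 4724319600. Since P₁ is strictly southwest of P₂, a monotone path through both must visit P₁ then P₂; paths through both = C(17, 8)·C(11, 3)·C(12, 9) = 882453000. Avoid both = 137846528820 − 32869016180 − 4724319600 + 882453000 = 101135646040.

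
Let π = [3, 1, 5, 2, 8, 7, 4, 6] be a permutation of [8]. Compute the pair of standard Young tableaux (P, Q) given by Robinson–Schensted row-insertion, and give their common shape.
P = [1, 2, 4, 6] / [3, 5, 7] / [8];  Q = [1, 3, 5, 8] / [2, 4, 6] / [7];  common shape = (4, 3, 1)

Row-insert the values π_1, π_2, … into P one at a time, bumping the leftmost entry strictly greater than the inserted value down to the next row. The recording tableau Q records, in position (i, j), the step at which that cell was added to P.
  Insert 3 (step 1): P = [3];  Q = [1]
  Insert 1 (step 2): P = [1] / [3];  Q = [1] / [2]
  Insert 5 (step 3): P = [1, 5] / [3];  Q = [1, 3] / [2]
  Insert 2 (step 4): P = [1, 2] / [3, 5];  Q = [1, 3] / [2, 4]
  Insert 8 (step 5): P = [1, 2, 8] / [3, 5];  Q = [1, 3, 5] / [2, 4]
  Insert 7 (step 6): P = [1, 2, 7] / [3, 5, 8];  Q = [1, 3, 5] / [2, 4, 6]
  Insert 4 (step 7): P = [1, 2, 4] / [3, 5, 7] / [8];  Q = [1, 3, 5] / [2, 4, 6] / [7]
  Insert 6 (step 8): P = [1, 2, 4, 6] / [3, 5, 7] / [8];  Q = [1, 3, 5, 8] / [2, 4, 6] / [7]
Final shape: (4, 3, 1).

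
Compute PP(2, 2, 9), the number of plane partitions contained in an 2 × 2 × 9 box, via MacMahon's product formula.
PP(2, 2, 9) = 1210

Evaluate the triple product over i = 1..2, j = 1..2, k = 1..9. The factors are (2/1) · (3/2) · (4/3) · (5/4) · (6/5) · (7/6) · (8/7) · (9/8) · … (36 factors total). The numerators and denominators telescope so the product is an integer; carrying out the multiplication exactly gives PP(2, 2, 9) = 1210.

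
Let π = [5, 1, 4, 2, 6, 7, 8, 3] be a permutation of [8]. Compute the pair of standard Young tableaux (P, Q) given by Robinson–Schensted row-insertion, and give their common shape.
P = [1, 2, 3, 7, 8] / [4, 6] / [5];  Q = [1, 3, 5, 6, 7] / [2, 8] / [4];  common shape = (5, 2, 1)

Row-insert the values π_1, π_2, … into P one at a time, bumping the leftmost entry strictly greater than the inserted value down to the next row. The recording tableau Q records, in position (i, j), the step at which that cell was added to P.
  Insert 5 (step 1): P = [5];  Q = [1]
  Insert 1 (step 2): P = [1] / [5];  Q = [1] / [2]
  Insert 4 (step 3): P = [1, 4] / [5];  Q = [1, 3] / [2]
  Insert 2 (step 4): P = [1, 2] / [4] / [5];  Q = [1, 3] / [2] / [4]
  Insert 6 (step 5): P = [1, 2, 6] / [4] / [5];  Q = [1, 3, 5] / [2] / [4]
  Insert 7 (step 6): P = [1, 2, 6, 7] / [4] / [5];  Q = [1, 3, 5, 6] / [2] / [4]
  Insert 8 (step 7): P = [1, 2, 6, 7, 8] / [4] / [5];  Q = [1, 3, 5, 6, 7] / [2] / [4]
  Insert 3 (step 8): P = [1, 2, 3, 7, 8] / [4, 6] / [5];  Q = [1, 3, 5, 6, 7] / [2, 8] / [4]
Final shape: (5, 2, 1).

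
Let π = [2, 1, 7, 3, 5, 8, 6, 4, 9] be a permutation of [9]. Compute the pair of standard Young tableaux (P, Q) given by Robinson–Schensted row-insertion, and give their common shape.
P = [1, 3, 4, 6, 9] / [2, 5, 8] / [7];  Q = [1, 3, 5, 6, 9] / [2, 4, 7] / [8];  common shape = (5, 3, 1)

Row-insert the values π_1, π_2, … into P one at a time, bumping the leftmost entry strictly greater than the inserted value down to the next row. The recording tableau Q records, in position (i, j), the step at which that cell was added to P.
  Insert 2 (step 1): P = [2];  Q = [1]
  Insert 1 (step 2): P = [1] / [2];  Q = [1] / [2]
  Insert 7 (step 3): P = [1, 7] / [2];  Q = [1, 3] / [2]
  Insert 3 (step 4): P = [1, 3] / [2, 7];  Q = [1, 3] / [2, 4]
  Insert 5 (step 5): P = [1, 3, 5] / [2, 7];  Q = [1, 3, 5] / [2, 4]
  Insert 8 (step 6): P = [1, 3, 5, 8] / [2, 7];  Q = [1, 3, 5, 6] / [2, 4]
  Insert 6 (step 7): P = [1, 3, 5, 6] / [2, 7, 8];  Q = [1, 3, 5, 6] / [2, 4, 7]
  Insert 4 (step 8): P = [1, 3, 4, 6] / [2, 5, 8] / [7];  Q = [1, 3, 5, 6] / [2, 4, 7] / [8]
  Insert 9 (step 9): P = [1, 3, 4, 6, 9] / [2, 5, 8] / [7];  Q = [1, 3, 5, 6, 9] / [2, 4, 7] / [8]
Final shape: (5, 3, 1).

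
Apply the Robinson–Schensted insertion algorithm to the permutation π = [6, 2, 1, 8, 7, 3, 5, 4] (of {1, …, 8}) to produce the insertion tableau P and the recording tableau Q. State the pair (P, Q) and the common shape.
P = [1, 3, 4] / [2, 5] / [6, 7] / [8];  Q = [1, 4, 7] / [2, 5] / [3, 6] / [8];  common shape = (3, 2, 2, 1)

Row-insert the values π_1, π_2, … into P one at a time, bumping the leftmost entry strictly greater than the inserted value down to the next row. The recording tableau Q records, in position (i, j), the step at which that cell was added to P.
  Insert 6 (step 1): P = [6];  Q = [1]
  Insert 2 (step 2): P = [2] / [6];  Q = [1] / [2]
  Insert 1 (step 3): P = [1] / [2] / [6];  Q = [1] / [2] / [3]
  Insert 8 (step 4): P = [1, 8] / [2] / [6];  Q = [1, 4] / [2] / [3]
  Insert 7 (step 5): P = [1, 7] / [2, 8] / [6];  Q = [1, 4] / [2, 5] / [3]
  Insert 3 (step 6): P = [1, 3] / [2, 7] / [6, 8];  Q = [1, 4] / [2, 5] / [3, 6]
  Insert 5 (step 7): P = [1, 3, 5] / [2, 7] / [6, 8];  Q = [1, 4, 7] / [2, 5] / [3, 6]
  Insert 4 (step 8): P = [1, 3, 4] / [2, 5] / [6, 7] / [8];  Q = [1, 4, 7] / [2, 5] / [3, 6] / [8]
Final shape: (3, 2, 2, 1).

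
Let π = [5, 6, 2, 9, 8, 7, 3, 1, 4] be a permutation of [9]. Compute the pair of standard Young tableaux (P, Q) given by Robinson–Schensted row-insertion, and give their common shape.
P = [1, 3, 4] / [2, 6, 7] / [5] / [8] / [9];  Q = [1, 2, 4] / [3, 5, 9] / [6] / [7] / [8];  common shape = (3, 3, 1, 1, 1)

Row-insert the values π_1, π_2, … into P one at a time, bumping the leftmost entry strictly greater than the inserted value down to the next row. The recording tableau Q records, in position (i, j), the step at which that cell was added to P.
  Insert 5 (step 1): P = [5];  Q = [1]
  Insert 6 (step 2): P = [5, 6];  Q = [1, 2]
  Insert 2 (step 3): P = [2, 6] / [5];  Q = [1, 2] / [3]
  Insert 9 (step 4): P = [2, 6, 9] / [5];  Q = [1, 2, 4] / [3]
  Insert 8 (step 5): P = [2, 6, 8] / [5, 9];  Q = [1, 2, 4] / [3, 5]
  Insert 7 (step 6): P = [2, 6, 7] / [5, 8] / [9];  Q = [1, 2, 4] / [3, 5] / [6]
  Insert 3 (step 7): P = [2, 3, 7] / [5, 6] / [8] / [9];  Q = [1, 2, 4] / [3, 5] / [6] / [7]
  Insert 1 (step 8): P = [1, 3, 7] / [2, 6] / [5] / [8] / [9];  Q = [1, 2, 4] / [3, 5] / [6] / [7] / [8]
  Insert 4 (step 9): P = [1, 3, 4] / [2, 6, 7] / [5] / [8] / [9];  Q = [1, 2, 4] / [3, 5, 9] / [6] / [7] / [8]
Final shape: (3, 3, 1, 1, 1).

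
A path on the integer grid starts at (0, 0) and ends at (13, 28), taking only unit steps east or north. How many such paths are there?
Number of paths = 17620076360

A monotone lattice path from (0, 0) to (13, 28) consists of 13 east steps and 28 north steps in some order, so it is determined by which 13 of the 41 steps are east. The count is C(41, 13) = 17620076360.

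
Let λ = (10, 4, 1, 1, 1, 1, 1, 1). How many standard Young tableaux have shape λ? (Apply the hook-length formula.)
# SYT of shape (10, 4, 1, 1, 1, 1, 1, 1) = 6390384

Hook-length formula: f^λ = n! / Π hook(c), product over all cells c of the Young diagram. For λ = (10, 4, 1, 1, 1, 1, 1, 1), n = 20 boxes. Hook lengths by row (left-to-right, top-to-bottom): [17, 10, 9, 8, 6, 5, 4, 3, 2, 1]; [10, 3, 2, 1]; [6]; [5]; [4]; [3]; [2]; [1]. Product of hooks = 380712960000. So f^λ = 20! / 380712960000 = 2432902008176640000 / 380712960000 = 6390384.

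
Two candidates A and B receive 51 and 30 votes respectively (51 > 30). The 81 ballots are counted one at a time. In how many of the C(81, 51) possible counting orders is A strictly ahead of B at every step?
Strict-lead orderings = 3652934573169598484768

Total orderings of the 81 votes with 51 for A: C(81, 51) = 14089890496511308441248. By the Bertrand ballot formula (Cycle Lemma / reflection principle), the number of orderings in which A is strictly ahead of B throughout is (p − q)/(p + q) · C(p + q, p) = (51 − 30)/(51 + 30) · 14089890496511308441248 = 3652934573169598484768.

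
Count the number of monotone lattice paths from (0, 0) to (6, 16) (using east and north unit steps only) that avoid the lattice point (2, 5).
Number of paths = 45948

Total paths from (0, 0) to (6, 16): C(22, 6) = 74613. Paths through (2, 5): (paths (0, 0) → (2, 5)) × (paths (2, 5) → (6, 16)) = C(7, 2) · C(15, 4) = 21 · 1365 = 28665. Avoidance count = 74613 − 28665 = 45948.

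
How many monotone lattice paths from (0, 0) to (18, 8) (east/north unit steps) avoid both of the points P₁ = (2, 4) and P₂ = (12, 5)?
Number of paths = 983668

Inclusion–exclusion. Total paths: C(26, 18) = 1562275. Through P₁: C(6, 2)·C(20, 16) = 72675. Through P₂: C(17, 12)·C(9, 6) = 519792. Since P₁ is strictly southwest of P₂, a monotone path through both must visit P₁ then P₂; paths through both = C(6, 2)·C(11, 10)·C(9, 6) = 13860. Avoid both = 1562275 − 72675 − 519792 + 13860 = 983668.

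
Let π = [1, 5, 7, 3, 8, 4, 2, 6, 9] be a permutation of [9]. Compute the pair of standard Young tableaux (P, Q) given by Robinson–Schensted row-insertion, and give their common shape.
P = [1, 2, 4, 6, 9] / [3, 7, 8] / [5];  Q = [1, 2, 3, 5, 9] / [4, 6, 8] / [7];  common shape = (5, 3, 1)

Row-insert the values π_1, π_2, … into P one at a time, bumping the leftmost entry strictly greater than the inserted value down to the next row. The recording tableau Q records, in position (i, j), the step at which that cell was added to P.
  Insert 1 (step 1): P = [1];  Q = [1]
  Insert 5 (step 2): P = [1, 5];  Q = [1, 2]
  Insert 7 (step 3): P = [1, 5, 7];  Q = [1, 2, 3]
  Insert 3 (step 4): P = [1, 3, 7] / [5];  Q = [1, 2, 3] / [4]
  Insert 8 (step 5): P = [1, 3, 7, 8] / [5];  Q = [1, 2, 3, 5] / [4]
  Insert 4 (step 6): P = [1, 3, 4, 8] / [5, 7];  Q = [1, 2, 3, 5] / [4, 6]
  Insert 2 (step 7): P = [1, 2, 4, 8] / [3, 7] / [5];  Q = [1, 2, 3, 5] / [4, 6] / [7]
  Insert 6 (step 8): P = [1, 2, 4, 6] / [3, 7, 8] / [5];  Q = [1, 2, 3, 5] / [4, 6, 8] / [7]
  Insert 9 (step 9): P = [1, 2, 4, 6, 9] / [3, 7, 8] / [5];  Q = [1, 2, 3, 5, 9] / [4, 6, 8] / [7]
Final shape: (5, 3, 1).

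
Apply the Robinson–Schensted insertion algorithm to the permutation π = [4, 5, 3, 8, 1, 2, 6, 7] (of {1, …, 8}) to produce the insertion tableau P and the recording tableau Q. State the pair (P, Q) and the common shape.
P = [1, 2, 6, 7] / [3, 5, 8] / [4];  Q = [1, 2, 4, 8] / [3, 6, 7] / [5];  common shape = (4, 3, 1)

Row-insert the values π_1, π_2, … into P one at a time, bumping the leftmost entry strictly greater than the inserted value down to the next row. The recording tableau Q records, in position (i, j), the step at which that cell was added to P.
  Insert 4 (step 1): P = [4];  Q = [1]
  Insert 5 (step 2): P = [4, 5];  Q = [1, 2]
  Insert 3 (step 3): P = [3, 5] / [4];  Q = [1, 2] / [3]
  Insert 8 (step 4): P = [3, 5, 8] / [4];  Q = [1, 2, 4] / [3]
  Insert 1 (step 5): P = [1, 5, 8] / [3] / [4];  Q = [1, 2, 4] / [3] / [5]
  Insert 2 (step 6): P = [1, 2, 8] / [3, 5] / [4];  Q = [1, 2, 4] / [3, 6] / [5]
  Insert 6 (step 7): P = [1, 2, 6] / [3, 5, 8] / [4];  Q = [1, 2, 4] / [3, 6, 7] / [5]
  Insert 7 (step 8): P = [1, 2, 6, 7] / [3, 5, 8] / [4];  Q = [1, 2, 4, 8] / [3, 6, 7] / [5]
Final shape: (4, 3, 1).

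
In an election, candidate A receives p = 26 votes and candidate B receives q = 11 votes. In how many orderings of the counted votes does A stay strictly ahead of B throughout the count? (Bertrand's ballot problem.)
Strict-lead orderings = 346618440

Total orderings of the 37 votes with 26 for A: C(37, 26) = 854992152. By the Bertrand ballot formula (Cycle Lemma / reflection principle), the number of orderings in which A is strictly ahead of B throughout is (p − q)/(p + q) · C(p + q, p) = (26 − 11)/(26 + 11) · 854992152 = 346618440.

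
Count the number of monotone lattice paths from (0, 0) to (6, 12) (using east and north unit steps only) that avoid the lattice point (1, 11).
Number of paths = 18492

Total paths from (0, 0) to (6, 12): C(18, 6) = 18564. Paths through (1, 11): (paths (0, 0) → (1, 11)) × (paths (1, 11) → (6, 12)) = C(12, 1) · C(6, 5) = 12 · 6 = 72. Avoidance count = 18564 − 72 = 18492.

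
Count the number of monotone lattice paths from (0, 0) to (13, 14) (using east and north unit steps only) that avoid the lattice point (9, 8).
Number of paths = 14953200

Total paths from (0, 0) to (13, 14): C(27, 13) = 20058300. Paths through (9, 8): (paths (0, 0) → (9, 8)) × (paths (9, 8) → (13, 14)) = C(17, 9) · C(10, 4) = 24310 · 210 = 5105100. Avoidance count = 20058300 − 5105100 = 14953200.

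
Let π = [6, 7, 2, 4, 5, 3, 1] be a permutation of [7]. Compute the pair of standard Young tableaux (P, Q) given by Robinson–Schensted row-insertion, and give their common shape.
P = [1, 3, 5] / [2, 7] / [4] / [6];  Q = [1, 2, 5] / [3, 4] / [6] / [7];  common shape = (3, 2, 1, 1)

Row-insert the values π_1, π_2, … into P one at a time, bumping the leftmost entry strictly greater than the inserted value down to the next row. The recording tableau Q records, in position (i, j), the step at which that cell was added to P.
  Insert 6 (step 1): P = [6];  Q = [1]
  Insert 7 (step 2): P = [6, 7];  Q = [1, 2]
  Insert 2 (step 3): P = [2, 7] / [6];  Q = [1, 2] / [3]
  Insert 4 (step 4): P = [2, 4] / [6, 7];  Q = [1, 2] / [3, 4]
  Insert 5 (step 5): P = [2, 4, 5] / [6, 7];  Q = [1, 2, 5] / [3, 4]
  Insert 3 (step 6): P = [2, 3, 5] / [4, 7] / [6];  Q = [1, 2, 5] / [3, 4] / [6]
  Insert 1 (step 7): P = [1, 3, 5] / [2, 7] / [4] / [6];  Q = [1, 2, 5] / [3, 4] / [6] / [7]
Final shape: (3, 2, 1, 1).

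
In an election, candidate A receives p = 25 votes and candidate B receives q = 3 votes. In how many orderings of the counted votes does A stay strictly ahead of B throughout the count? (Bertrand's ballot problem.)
Strict-lead orderings = 2574

Total orderings of the 28 votes with 25 for A: C(28, 25) = 3276. By the Bertrand ballot formula (Cycle Lemma / reflection principle), the number of orderings in which A is strictly ahead of B throughout is (p − q)/(p + q) · C(p + q, p) = (25 − 3)/(25 + 3) · 3276 = 2574.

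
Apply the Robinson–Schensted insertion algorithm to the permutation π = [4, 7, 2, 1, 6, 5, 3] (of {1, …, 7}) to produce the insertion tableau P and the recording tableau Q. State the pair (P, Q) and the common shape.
P = [1, 3] / [2, 5] / [4, 6] / [7];  Q = [1, 2] / [3, 5] / [4, 6] / [7];  common shape = (2, 2, 2, 1)

Row-insert the values π_1, π_2, … into P one at a time, bumping the leftmost entry strictly greater than the inserted value down to the next row. The recording tableau Q records, in position (i, j), the step at which that cell was added to P.
  Insert 4 (step 1): P = [4];  Q = [1]
  Insert 7 (step 2): P = [4, 7];  Q = [1, 2]
  Insert 2 (step 3): P = [2, 7] / [4];  Q = [1, 2] / [3]
  Insert 1 (step 4): P = [1, 7] / [2] / [4];  Q = [1, 2] / [3] / [4]
  Insert 6 (step 5): P = [1, 6] / [2, 7] / [4];  Q = [1, 2] / [3, 5] / [4]
  Insert 5 (step 6): P = [1, 5] / [2, 6] / [4, 7];  Q = [1, 2] / [3, 5] / [4, 6]
  Insert 3 (step 7): P = [1, 3] / [2, 5] / [4, 6] / [7];  Q = [1, 2] / [3, 5] / [4, 6] / [7]
Final shape: (2, 2, 2, 1).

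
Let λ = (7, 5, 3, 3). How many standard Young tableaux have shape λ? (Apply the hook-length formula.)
# SYT of shape (7, 5, 3, 3) = 3675672

Hook-length formula: f^λ = n! / Π hook(c), product over all cells c of the Young diagram. For λ = (7, 5, 3, 3), n = 18 boxes. Hook lengths by row (left-to-right, top-to-bottom): [10, 9, 8, 5, 4, 2, 1]; [7, 6, 5, 2, 1]; [4, 3, 2]; [3, 2, 1]. Product of hooks = 1741824000. So f^λ = 18! / 1741824000 = 6402373705728000 / 1741824000 = 3675672.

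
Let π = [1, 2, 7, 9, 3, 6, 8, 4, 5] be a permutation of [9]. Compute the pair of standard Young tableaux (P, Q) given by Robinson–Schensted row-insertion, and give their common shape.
P = [1, 2, 3, 4, 5] / [6, 8] / [7, 9];  Q = [1, 2, 3, 4, 7] / [5, 6] / [8, 9];  common shape = (5, 2, 2)

Row-insert the values π_1, π_2, … into P one at a time, bumping the leftmost entry strictly greater than the inserted value down to the next row. The recording tableau Q records, in position (i, j), the step at which that cell was added to P.
  Insert 1 (step 1): P = [1];  Q = [1]
  Insert 2 (step 2): P = [1, 2];  Q = [1, 2]
  Insert 7 (step 3): P = [1, 2, 7];  Q = [1, 2, 3]
  Insert 9 (step 4): P = [1, 2, 7, 9];  Q = [1, 2, 3, 4]
  Insert 3 (step 5): P = [1, 2, 3, 9] / [7];  Q = [1, 2, 3, 4] / [5]
  Insert 6 (step 6): P = [1, 2, 3, 6] / [7, 9];  Q = [1, 2, 3, 4] / [5, 6]
  Insert 8 (step 7): P = [1, 2, 3, 6, 8] / [7, 9];  Q = [1, 2, 3, 4, 7] / [5, 6]
  Insert 4 (step 8): P = [1, 2, 3, 4, 8] / [6, 9] / [7];  Q = [1, 2, 3, 4, 7] / [5, 6] / [8]
  Insert 5 (step 9): P = [1, 2, 3, 4, 5] / [6, 8] / [7, 9];  Q = [1, 2, 3, 4, 7] / [5, 6] / [8, 9]
Final shape: (5, 2, 2).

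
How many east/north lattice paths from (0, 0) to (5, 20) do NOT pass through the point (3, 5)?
Number of paths = 45514

Total paths from (0, 0) to (5, 20): C(25, 5) = 53130. Paths through (3, 5): (paths (0, 0) → (3, 5)) × (paths (3, 5) → (5, 20)) = C(8, 3) · C(17, 2) = 56 · 136 = 7616. Avoidance count = 53130 − 7616 = 45514.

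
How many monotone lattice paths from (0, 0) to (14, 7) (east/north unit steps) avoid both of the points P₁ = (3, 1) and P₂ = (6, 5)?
Number of paths = 52286

Inclusion–exclusion. Total paths: C(21, 14) = 116280. Through P₁: C(4, 3)·C(17, 11) = 49504. Through P₂: C(11, 6)·C(10, 8) = 20790. Since P₁ is strictly southwest of P₂, a monotone path through both must visit P₁ then P₂; paths through both = C(4, 3)·C(7, 3)·C(10, 8) = 6300. Avoid both = 116280 − 49504 − 20790 + 6300 = 52286.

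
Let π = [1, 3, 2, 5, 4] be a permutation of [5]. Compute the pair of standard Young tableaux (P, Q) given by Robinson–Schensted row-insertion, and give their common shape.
P = [1, 2, 4] / [3, 5];  Q = [1, 2, 4] / [3, 5];  common shape = (3, 2)

Row-insert the values π_1, π_2, … into P one at a time, bumping the leftmost entry strictly greater than the inserted value down to the next row. The recording tableau Q records, in position (i, j), the step at which that cell was added to P.
  Insert 1 (step 1): P = [1];  Q = [1]
  Insert 3 (step 2): P = [1, 3];  Q = [1, 2]
  Insert 2 (step 3): P = [1, 2] / [3];  Q = [1, 2] / [3]
  Insert 5 (step 4): P = [1, 2, 5] / [3];  Q = [1, 2, 4] / [3]
  Insert 4 (step 5): P = [1, 2, 4] / [3, 5];  Q = [1, 2, 4] / [3, 5]
Final shape: (3, 2).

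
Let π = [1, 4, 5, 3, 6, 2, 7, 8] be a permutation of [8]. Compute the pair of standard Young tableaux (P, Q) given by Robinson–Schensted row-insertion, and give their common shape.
P = [1, 2, 5, 6, 7, 8] / [3] / [4];  Q = [1, 2, 3, 5, 7, 8] / [4] / [6];  common shape = (6, 1, 1)

Row-insert the values π_1, π_2, … into P one at a time, bumping the leftmost entry strictly greater than the inserted value down to the next row. The recording tableau Q records, in position (i, j), the step at which that cell was added to P.
  Insert 1 (step 1): P = [1];  Q = [1]
  Insert 4 (step 2): P = [1, 4];  Q = [1, 2]
  Insert 5 (step 3): P = [1, 4, 5];  Q = [1, 2, 3]
  Insert 3 (step 4): P = [1, 3, 5] / [4];  Q = [1, 2, 3] / [4]
  Insert 6 (step 5): P = [1, 3, 5, 6] / [4];  Q = [1, 2, 3, 5] / [4]
  Insert 2 (step 6): P = [1, 2, 5, 6] / [3] / [4];  Q = [1, 2, 3, 5] / [4] / [6]
  Insert 7 (step 7): P = [1, 2, 5, 6, 7] / [3] / [4];  Q = [1, 2, 3, 5, 7] / [4] / [6]
  Insert 8 (step 8): P = [1, 2, 5, 6, 7, 8] / [3] / [4];  Q = [1, 2, 3, 5, 7, 8] / [4] / [6]
Final shape: (6, 1, 1).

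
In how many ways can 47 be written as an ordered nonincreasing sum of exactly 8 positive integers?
p(47, 8 parts) = 8588

Partitions of n into exactly k parts are in bijection with partitions of n − k into at most k parts (subtract 1 from each part). So p(47, exactly 8) = p(39, parts ≤ 8). Computing via the recurrence p(m, j) = p(m, j−1) + p(m−j, j) gives 8588.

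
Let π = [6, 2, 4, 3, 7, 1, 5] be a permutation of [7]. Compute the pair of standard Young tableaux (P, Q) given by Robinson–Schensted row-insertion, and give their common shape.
P = [1, 3, 5] / [2, 7] / [4] / [6];  Q = [1, 3, 5] / [2, 7] / [4] / [6];  common shape = (3, 2, 1, 1)

Row-insert the values π_1, π_2, … into P one at a time, bumping the leftmost entry strictly greater than the inserted value down to the next row. The recording tableau Q records, in position (i, j), the step at which that cell was added to P.
  Insert 6 (step 1): P = [6];  Q = [1]
  Insert 2 (step 2): P = [2] / [6];  Q = [1] / [2]
  Insert 4 (step 3): P = [2, 4] / [6];  Q = [1, 3] / [2]
  Insert 3 (step 4): P = [2, 3] / [4] / [6];  Q = [1, 3] / [2] / [4]
  Insert 7 (step 5): P = [2, 3, 7] / [4] / [6];  Q = [1, 3, 5] / [2] / [4]
  Insert 1 (step 6): P = [1, 3, 7] / [2] / [4] / [6];  Q = [1, 3, 5] / [2] / [4] / [6]
  Insert 5 (step 7): P = [1, 3, 5] / [2, 7] / [4] / [6];  Q = [1, 3, 5] / [2, 7] / [4] / [6]
Final shape: (3, 2, 1, 1).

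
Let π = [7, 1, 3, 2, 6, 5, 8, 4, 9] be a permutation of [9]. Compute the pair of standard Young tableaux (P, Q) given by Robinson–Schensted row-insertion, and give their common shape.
P = [1, 2, 4, 8, 9] / [3, 5] / [6] / [7];  Q = [1, 3, 5, 7, 9] / [2, 6] / [4] / [8];  common shape = (5, 2, 1, 1)

Row-insert the values π_1, π_2, … into P one at a time, bumping the leftmost entry strictly greater than the inserted value down to the next row. The recording tableau Q records, in position (i, j), the step at which that cell was added to P.
  Insert 7 (step 1): P = [7];  Q = [1]
  Insert 1 (step 2): P = [1] / [7];  Q = [1] / [2]
  Insert 3 (step 3): P = [1, 3] / [7];  Q = [1, 3] / [2]
  Insert 2 (step 4): P = [1, 2] / [3] / [7];  Q = [1, 3] / [2] / [4]
  Insert 6 (step 5): P = [1, 2, 6] / [3] / [7];  Q = [1, 3, 5] / [2] / [4]
  Insert 5 (step 6): P = [1, 2, 5] / [3, 6] / [7];  Q = [1, 3, 5] / [2, 6] / [4]
  Insert 8 (step 7): P = [1, 2, 5, 8] / [3, 6] / [7];  Q = [1, 3, 5, 7] / [2, 6] / [4]
  Insert 4 (step 8): P = [1, 2, 4, 8] / [3, 5] / [6] / [7];  Q = [1, 3, 5, 7] / [2, 6] / [4] / [8]
  Insert 9 (step 9): P = [1, 2, 4, 8, 9] / [3, 5] / [6] / [7];  Q = [1, 3, 5, 7, 9] / [2, 6] / [4] / [8]
Final shape: (5, 2, 1, 1).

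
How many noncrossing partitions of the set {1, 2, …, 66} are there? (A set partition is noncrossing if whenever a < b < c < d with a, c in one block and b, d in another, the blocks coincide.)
C_66 = 5632681584560312734993915705849145100

These noncrossing partitions are counted by the Catalan number C_n = (1/(n + 1)) · C(2n, n). For n = 66: C_66 = (1/67) · C(132, 66) = 377389666165540953244592352291892721700/67 = 5632681584560312734993915705849145100.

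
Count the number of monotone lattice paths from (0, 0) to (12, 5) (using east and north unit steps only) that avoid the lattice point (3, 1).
Number of paths = 3328

Total paths from (0, 0) to (12, 5): C(17, 12) = 6188. Paths through (3, 1): (paths (0, 0) → (3, 1)) × (paths (3, 1) → (12, 5)) = C(4, 3) · C(13, 9) = 4 · 715 = 2860. Avoidance count = 6188 − 2860 = 3328.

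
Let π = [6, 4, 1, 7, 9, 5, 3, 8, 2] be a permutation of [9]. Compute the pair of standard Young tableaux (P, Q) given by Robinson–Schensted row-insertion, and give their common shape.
P = [1, 2, 8] / [3, 5, 9] / [4, 7] / [6];  Q = [1, 4, 5] / [2, 6, 8] / [3, 7] / [9];  common shape = (3, 3, 2, 1)

Row-insert the values π_1, π_2, … into P one at a time, bumping the leftmost entry strictly greater than the inserted value down to the next row. The recording tableau Q records, in position (i, j), the step at which that cell was added to P.
  Insert 6 (step 1): P = [6];  Q = [1]
  Insert 4 (step 2): P = [4] / [6];  Q = [1] / [2]
  Insert 1 (step 3): P = [1] / [4] / [6];  Q = [1] / [2] / [3]
  Insert 7 (step 4): P = [1, 7] / [4] / [6];  Q = [1, 4] / [2] / [3]
  Insert 9 (step 5): P = [1, 7, 9] / [4] / [6];  Q = [1, 4, 5] / [2] / [3]
  Insert 5 (step 6): P = [1, 5, 9] / [4, 7] / [6];  Q = [1, 4, 5] / [2, 6] / [3]
  Insert 3 (step 7): P = [1, 3, 9] / [4, 5] / [6, 7];  Q = [1, 4, 5] / [2, 6] / [3, 7]
  Insert 8 (step 8): P = [1, 3, 8] / [4, 5, 9] / [6, 7];  Q = [1, 4, 5] / [2, 6, 8] / [3, 7]
  Insert 2 (step 9): P = [1, 2, 8] / [3, 5, 9] / [4, 7] / [6];  Q = [1, 4, 5] / [2, 6, 8] / [3, 7] / [9]
Final shape: (3, 3, 2, 1).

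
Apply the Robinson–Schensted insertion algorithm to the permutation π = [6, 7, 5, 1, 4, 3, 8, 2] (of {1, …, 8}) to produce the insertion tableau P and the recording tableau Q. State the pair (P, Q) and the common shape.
P = [1, 2, 8] / [3, 7] / [4] / [5] / [6];  Q = [1, 2, 7] / [3, 5] / [4] / [6] / [8];  common shape = (3, 2, 1, 1, 1)

Row-insert the values π_1, π_2, … into P one at a time, bumping the leftmost entry strictly greater than the inserted value down to the next row. The recording tableau Q records, in position (i, j), the step at which that cell was added to P.
  Insert 6 (step 1): P = [6];  Q = [1]
  Insert 7 (step 2): P = [6, 7];  Q = [1, 2]
  Insert 5 (step 3): P = [5, 7] / [6];  Q = [1, 2] / [3]
  Insert 1 (step 4): P = [1, 7] / [5] / [6];  Q = [1, 2] / [3] / [4]
  Insert 4 (step 5): P = [1, 4] / [5, 7] / [6];  Q = [1, 2] / [3, 5] / [4]
  Insert 3 (step 6): P = [1, 3] / [4, 7] / [5] / [6];  Q = [1, 2] / [3, 5] / [4] / [6]
  Insert 8 (step 7): P = [1, 3, 8] / [4, 7] / [5] / [6];  Q = [1, 2, 7] / [3, 5] / [4] / [6]
  Insert 2 (step 8): P = [1, 2, 8] / [3, 7] / [4] / [5] / [6];  Q = [1, 2, 7] / [3, 5] / [4] / [6] / [8]
Final shape: (3, 2, 1, 1, 1).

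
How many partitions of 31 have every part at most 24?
p(31, parts ≤ 24) = 6812

Use the recurrence p(n, m) = p(n, m−1) + p(n−m, m): either the largest part is < m (count p(n, m−1)) or the largest part is exactly m (remove one copy of m, count p(n−m, m)). With p(0, ·) = 1 this gives p(31, parts ≤ 24) = 6812. (By conjugating Young diagrams, this also counts partitions of 31 into at most 24 parts.)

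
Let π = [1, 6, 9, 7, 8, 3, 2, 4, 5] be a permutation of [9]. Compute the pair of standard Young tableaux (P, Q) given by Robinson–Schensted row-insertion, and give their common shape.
P = [1, 2, 4, 5] / [3, 7, 8] / [6] / [9];  Q = [1, 2, 3, 5] / [4, 8, 9] / [6] / [7];  common shape = (4, 3, 1, 1)

Row-insert the values π_1, π_2, … into P one at a time, bumping the leftmost entry strictly greater than the inserted value down to the next row. The recording tableau Q records, in position (i, j), the step at which that cell was added to P.
  Insert 1 (step 1): P = [1];  Q = [1]
  Insert 6 (step 2): P = [1, 6];  Q = [1, 2]
  Insert 9 (step 3): P = [1, 6, 9];  Q = [1, 2, 3]
  Insert 7 (step 4): P = [1, 6, 7] / [9];  Q = [1, 2, 3] / [4]
  Insert 8 (step 5): P = [1, 6, 7, 8] / [9];  Q = [1, 2, 3, 5] / [4]
  Insert 3 (step 6): P = [1, 3, 7, 8] / [6] / [9];  Q = [1, 2, 3, 5] / [4] / [6]
  Insert 2 (step 7): P = [1, 2, 7, 8] / [3] / [6] / [9];  Q = [1, 2, 3, 5] / [4] / [6] / [7]
  Insert 4 (step 8): P = [1, 2, 4, 8] / [3, 7] / [6] / [9];  Q = [1, 2, 3, 5] / [4, 8] / [6] / [7]
  Insert 5 (step 9): P = [1, 2, 4, 5] / [3, 7, 8] / [6] / [9];  Q = [1, 2, 3, 5] / [4, 8, 9] / [6] / [7]
Final shape: (4, 3, 1, 1).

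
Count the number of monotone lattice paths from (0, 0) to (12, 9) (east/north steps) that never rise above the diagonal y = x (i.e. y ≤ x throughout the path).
Number of paths = 90440

By the reflection principle (André's argument), the number of monotone paths to (12, 9) with n ≤ m that never go above y = x is C(21, 12) − C(21, 13) = 293930 − 203490 = 90440.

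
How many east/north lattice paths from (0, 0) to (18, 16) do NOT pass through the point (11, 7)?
Number of paths = 1839894870

Total paths from (0, 0) to (18, 16): C(34, 18) = 2203961430. Paths through (11, 7): (paths (0, 0) → (11, 7)) × (paths (11, 7) → (18, 16)) = C(18, 11) · C(16, 7) = 31824 · 11440 = 364066560. Avoidance count = 2203961430 − 364066560 = 1839894870.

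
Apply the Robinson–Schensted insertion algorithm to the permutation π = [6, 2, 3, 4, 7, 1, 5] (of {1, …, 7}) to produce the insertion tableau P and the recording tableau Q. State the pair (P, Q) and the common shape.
P = [1, 3, 4, 5] / [2, 7] / [6];  Q = [1, 3, 4, 5] / [2, 7] / [6];  common shape = (4, 2, 1)

Row-insert the values π_1, π_2, … into P one at a time, bumping the leftmost entry strictly greater than the inserted value down to the next row. The recording tableau Q records, in position (i, j), the step at which that cell was added to P.
  Insert 6 (step 1): P = [6];  Q = [1]
  Insert 2 (step 2): P = [2] / [6];  Q = [1] / [2]
  Insert 3 (step 3): P = [2, 3] / [6];  Q = [1, 3] / [2]
  Insert 4 (step 4): P = [2, 3, 4] / [6];  Q = [1, 3, 4] / [2]
  Insert 7 (step 5): P = [2, 3, 4, 7] / [6];  Q = [1, 3, 4, 5] / [2]
  Insert 1 (step 6): P = [1, 3, 4, 7] / [2] / [6];  Q = [1, 3, 4, 5] / [2] / [6]
  Insert 5 (step 7): P = [1, 3, 4, 5] / [2, 7] / [6];  Q = [1, 3, 4, 5] / [2, 7] / [6]
Final shape: (4, 2, 1).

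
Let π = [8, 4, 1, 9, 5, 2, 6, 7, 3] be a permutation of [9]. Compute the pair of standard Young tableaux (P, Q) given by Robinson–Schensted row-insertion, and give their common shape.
P = [1, 2, 3, 7] / [4, 5, 6] / [8, 9];  Q = [1, 4, 7, 8] / [2, 5, 9] / [3, 6];  common shape = (4, 3, 2)

Row-insert the values π_1, π_2, … into P one at a time, bumping the leftmost entry strictly greater than the inserted value down to the next row. The recording tableau Q records, in position (i, j), the step at which that cell was added to P.
  Insert 8 (step 1): P = [8];  Q = [1]
  Insert 4 (step 2): P = [4] / [8];  Q = [1] / [2]
  Insert 1 (step 3): P = [1] / [4] / [8];  Q = [1] / [2] / [3]
  Insert 9 (step 4): P = [1, 9] / [4] / [8];  Q = [1, 4] / [2] / [3]
  Insert 5 (step 5): P = [1, 5] / [4, 9] / [8];  Q = [1, 4] / [2, 5] / [3]
  Insert 2 (step 6): P = [1, 2] / [4, 5] / [8, 9];  Q = [1, 4] / [2, 5] / [3, 6]
  Insert 6 (step 7): P = [1, 2, 6] / [4, 5] / [8, 9];  Q = [1, 4, 7] / [2, 5] / [3, 6]
  Insert 7 (step 8): P = [1, 2, 6, 7] / [4, 5] / [8, 9];  Q = [1, 4, 7, 8] / [2, 5] / [3, 6]
  Insert 3 (step 9): P = [1, 2, 3, 7] / [4, 5, 6] / [8, 9];  Q = [1, 4, 7, 8] / [2, 5, 9] / [3, 6]
Final shape: (4, 3, 2).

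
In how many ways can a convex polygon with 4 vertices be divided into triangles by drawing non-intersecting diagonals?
C_2 = 2

These polygon triangulations are counted by the Catalan number C_n = (1/(n + 1)) · C(2n, n). For n = 2: C_2 = (1/3) · C(4, 2) = 6/3 = 2.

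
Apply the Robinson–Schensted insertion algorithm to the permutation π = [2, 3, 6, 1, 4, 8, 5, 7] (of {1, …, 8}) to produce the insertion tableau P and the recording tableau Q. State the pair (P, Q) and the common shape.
P = [1, 3, 4, 5, 7] / [2, 6, 8];  Q = [1, 2, 3, 6, 8] / [4, 5, 7];  common shape = (5, 3)

Row-insert the values π_1, π_2, … into P one at a time, bumping the leftmost entry strictly greater than the inserted value down to the next row. The recording tableau Q records, in position (i, j), the step at which that cell was added to P.
  Insert 2 (step 1): P = [2];  Q = [1]
  Insert 3 (step 2): P = [2, 3];  Q = [1, 2]
  Insert 6 (step 3): P = [2, 3, 6];  Q = [1, 2, 3]
  Insert 1 (step 4): P = [1, 3, 6] / [2];  Q = [1, 2, 3] / [4]
  Insert 4 (step 5): P = [1, 3, 4] / [2, 6];  Q = [1, 2, 3] / [4, 5]
  Insert 8 (step 6): P = [1, 3, 4, 8] / [2, 6];  Q = [1, 2, 3, 6] / [4, 5]
  Insert 5 (step 7): P = [1, 3, 4, 5] / [2, 6, 8];  Q = [1, 2, 3, 6] / [4, 5, 7]
  Insert 7 (step 8): P = [1, 3, 4, 5, 7] / [2, 6, 8];  Q = [1, 2, 3, 6, 8] / [4, 5, 7]
Final shape: (5, 3).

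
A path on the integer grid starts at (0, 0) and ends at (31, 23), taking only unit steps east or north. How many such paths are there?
Number of paths = 1085929983159840

A monotone lattice path from (0, 0) to (31, 23) consists of 31 east steps and 23 north steps in some order, so it is determined by which 31 of the 54 steps are east. The count is C(54, 31) = 1085929983159840.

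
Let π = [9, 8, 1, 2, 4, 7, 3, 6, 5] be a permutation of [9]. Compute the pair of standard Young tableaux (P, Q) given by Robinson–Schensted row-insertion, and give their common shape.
P = [1, 2, 3, 5] / [4, 6] / [7] / [8] / [9];  Q = [1, 4, 5, 6] / [2, 8] / [3] / [7] / [9];  common shape = (4, 2, 1, 1, 1)

Row-insert the values π_1, π_2, … into P one at a time, bumping the leftmost entry strictly greater than the inserted value down to the next row. The recording tableau Q records, in position (i, j), the step at which that cell was added to P.
  Insert 9 (step 1): P = [9];  Q = [1]
  Insert 8 (step 2): P = [8] / [9];  Q = [1] / [2]
  Insert 1 (step 3): P = [1] / [8] / [9];  Q = [1] / [2] / [3]
  Insert 2 (step 4): P = [1, 2] / [8] / [9];  Q = [1, 4] / [2] / [3]
  Insert 4 (step 5): P = [1, 2, 4] / [8] / [9];  Q = [1, 4, 5] / [2] / [3]
  Insert 7 (step 6): P = [1, 2, 4, 7] / [8] / [9];  Q = [1, 4, 5, 6] / [2] / [3]
  Insert 3 (step 7): P = [1, 2, 3, 7] / [4] / [8] / [9];  Q = [1, 4, 5, 6] / [2] / [3] / [7]
  Insert 6 (step 8): P = [1, 2, 3, 6] / [4, 7] / [8] / [9];  Q = [1, 4, 5, 6] / [2, 8] / [3] / [7]
  Insert 5 (step 9): P = [1, 2, 3, 5] / [4, 6] / [7] / [8] / [9];  Q = [1, 4, 5, 6] / [2, 8] / [3] / [7] / [9]
Final shape: (4, 2, 1, 1, 1).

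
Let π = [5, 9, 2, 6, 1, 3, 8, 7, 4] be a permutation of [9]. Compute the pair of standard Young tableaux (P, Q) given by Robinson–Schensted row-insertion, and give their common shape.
P = [1, 3, 4] / [2, 6, 7] / [5, 8] / [9];  Q = [1, 2, 7] / [3, 4, 8] / [5, 6] / [9];  common shape = (3, 3, 2, 1)

Row-insert the values π_1, π_2, … into P one at a time, bumping the leftmost entry strictly greater than the inserted value down to the next row. The recording tableau Q records, in position (i, j), the step at which that cell was added to P.
  Insert 5 (step 1): P = [5];  Q = [1]
  Insert 9 (step 2): P = [5, 9];  Q = [1, 2]
  Insert 2 (step 3): P = [2, 9] / [5];  Q = [1, 2] / [3]
  Insert 6 (step 4): P = [2, 6] / [5, 9];  Q = [1, 2] / [3, 4]
  Insert 1 (step 5): P = [1, 6] / [2, 9] / [5];  Q = [1, 2] / [3, 4] / [5]
  Insert 3 (step 6): P = [1, 3] / [2, 6] / [5, 9];  Q = [1, 2] / [3, 4] / [5, 6]
  Insert 8 (step 7): P = [1, 3, 8] / [2, 6] / [5, 9];  Q = [1, 2, 7] / [3, 4] / [5, 6]
  Insert 7 (step 8): P = [1, 3, 7] / [2, 6, 8] / [5, 9];  Q = [1, 2, 7] / [3, 4, 8] / [5, 6]
  Insert 4 (step 9): P = [1, 3, 4] / [2, 6, 7] / [5, 8] / [9];  Q = [1, 2, 7] / [3, 4, 8] / [5, 6] / [9]
Final shape: (3, 3, 2, 1).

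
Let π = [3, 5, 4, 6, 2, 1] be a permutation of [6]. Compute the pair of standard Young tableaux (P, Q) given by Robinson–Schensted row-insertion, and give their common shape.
P = [1, 4, 6] / [2] / [3] / [5];  Q = [1, 2, 4] / [3] / [5] / [6];  common shape = (3, 1, 1, 1)

Row-insert the values π_1, π_2, … into P one at a time, bumping the leftmost entry strictly greater than the inserted value down to the next row. The recording tableau Q records, in position (i, j), the step at which that cell was added to P.
  Insert 3 (step 1): P = [3];  Q = [1]
  Insert 5 (step 2): P = [3, 5];  Q = [1, 2]
  Insert 4 (step 3): P = [3, 4] / [5];  Q = [1, 2] / [3]
  Insert 6 (step 4): P = [3, 4, 6] / [5];  Q = [1, 2, 4] / [3]
  Insert 2 (step 5): P = [2, 4, 6] / [3] / [5];  Q = [1, 2, 4] / [3] / [5]
  Insert 1 (step 6): P = [1, 4, 6] / [2] / [3] / [5];  Q = [1, 2, 4] / [3] / [5] / [6]
Final shape: (3, 1, 1, 1).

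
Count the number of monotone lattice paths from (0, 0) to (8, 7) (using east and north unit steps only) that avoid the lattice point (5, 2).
Number of paths = 5259

Total paths from (0, 0) to (8, 7): C(15, 8) = 6435. Paths through (5, 2): (paths (0, 0) → (5, 2)) × (paths (5, 2) → (8, 7)) = C(7, 5) · C(8, 3) = 21 · 56 = 1176. Avoidance count = 6435 − 1176 = 5259.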